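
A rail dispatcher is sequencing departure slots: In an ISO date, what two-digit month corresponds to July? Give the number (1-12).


Calendar month order:
6. June
7. July <--
8. August
July is month number 7

7


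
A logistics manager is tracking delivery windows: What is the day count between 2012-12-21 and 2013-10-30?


Start date: 2012-12-21
End date: 2013-10-30
Dec 2012: +11 days
Jan 2013: +31 days
Feb 2013: +28 days
... (8 more months)
Total: 313 days

313


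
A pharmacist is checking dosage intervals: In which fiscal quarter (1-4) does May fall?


Month: May (month 5)
Q1: January-March (months 1-3)
Q2: April-June (months 4-6)
Q3: July-September (months 7-9)
Q4: October-December (months 10-12)
Month 5 falls in Q2

2


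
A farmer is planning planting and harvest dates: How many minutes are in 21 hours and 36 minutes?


Hours: 21
Extra minutes: 36
Minutes per hour: 60
Hours to minutes: 21 x 60 = 1260
Total: 1260 + 36 = 1296

1296


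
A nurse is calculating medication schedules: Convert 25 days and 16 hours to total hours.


Days: 25
Extra hours: 16
Hours per day: 24
Days to hours: 25 x 24 = 600
Total: 600 + 16 = 616

616


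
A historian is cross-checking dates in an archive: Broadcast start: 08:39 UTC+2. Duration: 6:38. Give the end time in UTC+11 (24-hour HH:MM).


Start: 08:39 in UTC+2
Step 1 - add duration:
  minutes: 39 + 38 = 77 (carry 1h)
  hours: 8 + 6 + 1 = 15
  end in UTC+2: 15:17
Step 2 - convert UTC+2 -> UTC+11:
  offset difference: 11 - (2) = 9 hours
  15 + (9) = 24 -> mod 24 = 0
Result: 00:17 in UTC+11

00:17


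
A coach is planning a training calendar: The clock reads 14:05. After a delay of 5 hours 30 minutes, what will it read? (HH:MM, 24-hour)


Start time: 14:05
Adding: 5 hours 30 minutes
Minutes: 5 + 30 = 35
Hours: 14 + 5 + 0 = 19
Result: 19:35

19:35


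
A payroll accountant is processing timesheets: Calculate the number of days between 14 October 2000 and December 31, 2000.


Start: October 14, 2000
End: December 31, 2000
Days left in October: 17
November: 30
December: 31
Sum of remaining months: 61
Total: 17 + 61 = 78

78


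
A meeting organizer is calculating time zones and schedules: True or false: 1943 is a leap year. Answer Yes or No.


Year: 1943
Divisible by 4? 1943 / 4 = 485.75 -> No
Not divisible by 4, so NOT a leap year

No


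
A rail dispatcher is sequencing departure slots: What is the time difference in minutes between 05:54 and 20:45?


Start time: 05:54 = 354 minutes from midnight
End time: 20:45 = 1245 minutes from midnight
Difference: 1245 - 354 = 891 minutes
That is 14 hours and 51 minutes

891


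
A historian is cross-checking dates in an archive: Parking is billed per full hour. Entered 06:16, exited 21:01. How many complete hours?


Start: 06:16
End: 21:01
Hour difference: 21 - 6 = 15 hours
Minute difference: 1 - 16 = -15 minutes
Total minutes: 885
Complete hours: 885 / 60 = 14 (remainder 45)

14


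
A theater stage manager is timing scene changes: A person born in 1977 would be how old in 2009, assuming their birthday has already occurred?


Birth year: 1977
Current year: 2009
Age = current year - birth year
Age = 2009 - 1977 = 32

32


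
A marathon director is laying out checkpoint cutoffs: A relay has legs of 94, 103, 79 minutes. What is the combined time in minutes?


Durations: 94, 103, 79
Running sum: 94
+ 103 = 197
+ 79 = 276
Total duration: 276 minutes
That is 4 hours and 36 minutes

276


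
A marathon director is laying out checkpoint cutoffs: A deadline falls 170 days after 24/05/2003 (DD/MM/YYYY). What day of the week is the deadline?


Start: 2003-05-24 (Saturday)
Step 1 - find target date: add 170 days
  2003-05-24 + 170 days = 2003-11-10
Step 2 - day of week:
  170 mod 7 = 2
  Saturday + 2 days -> Monday
Result: Monday (2003-11-10)

Monday


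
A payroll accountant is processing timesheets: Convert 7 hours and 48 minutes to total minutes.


Hours: 7
Extra minutes: 48
Minutes per hour: 60
Hours to minutes: 7 x 60 = 420
Total: 420 + 48 = 468

468


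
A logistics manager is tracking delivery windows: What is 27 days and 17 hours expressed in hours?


Days: 27
Extra hours: 17
Hours per day: 24
Days to hours: 27 x 24 = 648
Total: 648 + 17 = 665

665


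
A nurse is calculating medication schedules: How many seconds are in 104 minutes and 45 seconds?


Minutes: 104
Seconds: 45
Convert minutes to seconds: 104 x 60 = 6240
Add remaining seconds: 6240 + 45 = 6285

6285


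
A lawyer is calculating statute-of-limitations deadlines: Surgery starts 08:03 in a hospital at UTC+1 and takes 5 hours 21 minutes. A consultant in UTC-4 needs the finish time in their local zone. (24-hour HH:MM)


Start: 08:03 in UTC+1
Step 1 - add duration:
  minutes: 3 + 21 = 24
  hours: 8 + 5 + 0 = 13
  end in UTC+1: 13:24
Step 2 - convert UTC+1 -> UTC-4:
  offset difference: -4 - (1) = -5 hours
  13 + (-5) = 8 -> mod 24 = 8
Result: 08:24 in UTC-4

08:24


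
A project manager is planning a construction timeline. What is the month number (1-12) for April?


Calendar month order:
3. March
4. April <--
5. May
April is month number 4

4


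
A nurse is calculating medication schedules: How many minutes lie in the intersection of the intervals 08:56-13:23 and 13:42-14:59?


Interval A: [536, 803] minutes from midnight
Interval B: [822, 899] minutes from midnight
Overlap start = max(536, 822) = 822
Overlap end = min(803, 899) = 803
End <= start, so the intervals do not overlap: 0 minutes

0


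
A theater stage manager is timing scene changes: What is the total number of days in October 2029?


Month: October
Year: 2029
October is a 31-day month
Total: 31 days

31


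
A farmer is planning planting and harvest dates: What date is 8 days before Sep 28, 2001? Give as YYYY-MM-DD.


Start: 2001-09-28
Subtracting 8 days
Days already passed in September: 28
Result: 2001-09-20

2001-09-20


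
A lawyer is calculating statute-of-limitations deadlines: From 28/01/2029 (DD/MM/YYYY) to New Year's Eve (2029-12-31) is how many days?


Start: January 28, 2029
End: December 31, 2029
Days left in January: 3
February: 28
March: 31
April: 30
May: 31
... plus remaining months
Sum of remaining months: 334
Total: 3 + 334 = 337

337


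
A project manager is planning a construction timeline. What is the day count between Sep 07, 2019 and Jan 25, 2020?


Start date: 2019-09-07
End date: 2020-01-25
Sep 2019: +24 days
Oct 2019: +31 days
Nov 2019: +30 days
Dec 2019: +31 days
Jan 2020: +24 days
Total: 140 days

140


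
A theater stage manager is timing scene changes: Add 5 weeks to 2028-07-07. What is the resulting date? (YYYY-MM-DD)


Start: 2028-07-07
Weeks to add: 5
Convert to days: 5 x 7 = 35 days
Add 35 days to 2028-07-07
Result: 2028-08-11

2028-08-11


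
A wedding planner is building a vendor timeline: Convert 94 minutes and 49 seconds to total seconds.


Minutes: 94
Extra seconds: 49
Seconds per minute: 60
Minutes to seconds: 94 x 60 = 5640
Total: 5640 + 49 = 5689

5689


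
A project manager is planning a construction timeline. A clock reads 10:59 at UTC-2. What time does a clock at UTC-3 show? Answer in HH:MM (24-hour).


Local time: 10:59 at UTC-2 (offset -2h)
Target zone: UTC-3 (offset -3h)
Difference: -3 - (-2) = -1 hours
Calculation: 10 + (-1) = 9
Result: 09:59

09:59


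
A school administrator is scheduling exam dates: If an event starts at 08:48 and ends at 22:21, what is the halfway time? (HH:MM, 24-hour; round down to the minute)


Start time: 08:48 = 528 minutes from midnight
End time: 22:21 = 1341 minutes from midnight
Sum: 528 + 1341 = 1869
Midpoint: 1869 / 2 = 934 minutes
Convert: 934 / 60 = 15 hours, 34 minutes
Result: 15:34

15:34


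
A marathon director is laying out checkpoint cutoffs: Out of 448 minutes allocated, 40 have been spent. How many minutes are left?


Total budget: 448 minutes
Time used: 40 minutes
Remaining: 448 - 40 = 408 minutes
Percent used: 8.9%
Percent remaining: 91.1%

408


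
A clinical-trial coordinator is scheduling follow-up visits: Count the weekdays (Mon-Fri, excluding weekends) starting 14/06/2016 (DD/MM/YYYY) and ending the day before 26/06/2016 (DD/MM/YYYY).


Start: 2016-06-14 (Tuesday)
End (exclusive): 2016-06-26 (Sunday)
Total calendar days: 12
Full weeks: 12 // 7 = 1 -> 5 weekdays
Remaining 5 days starting on Tuesday:
  Tue(w), Wed(w), Thu(w), Fri(w), Sat(-) -> 4 weekdays
Total business days: 5 + 4 = 9

9


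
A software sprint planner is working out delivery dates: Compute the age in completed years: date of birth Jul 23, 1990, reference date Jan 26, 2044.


Birth: 1990-07-23
Reference: 2044-01-26
Year difference: 2044 - 1990 = 54
Has birthday (07-23) occurred by 01-26? No
Birthday not yet reached this year -> subtract 1
Age in full years: 53

53


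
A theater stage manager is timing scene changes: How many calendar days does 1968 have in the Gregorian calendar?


Year: 1968
Check leap year rules:
Divisible by 4? Yes
Divisible by 100? No
1968 is a leap year
Days: 366

366


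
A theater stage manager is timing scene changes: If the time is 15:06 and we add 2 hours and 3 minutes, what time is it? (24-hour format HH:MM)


Start time: 15:06
Adding: 2 hours 3 minutes
Minutes: 6 + 3 = 9
Hours: 15 + 2 + 0 = 17
Result: 17:09

17:09


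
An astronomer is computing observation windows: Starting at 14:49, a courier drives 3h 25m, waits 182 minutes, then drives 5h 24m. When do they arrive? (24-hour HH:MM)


Depart: 14:49
Leg 1: +205 min -> 18:14
Layover: +182 min -> 21:16
Leg 2: +324 min -> 02:40
Total travel: 711 minutes = 11h 51m
Arrival: 02:40

02:40


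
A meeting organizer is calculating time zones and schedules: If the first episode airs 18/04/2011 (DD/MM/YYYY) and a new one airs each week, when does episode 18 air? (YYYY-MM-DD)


First occurrence: 2011-04-18 (occurrence 1)
Each occurrence is 7 days after the previous.
Occurrence 18 is 17 weeks after the first.
17 weeks = 119 days
2011-04-18 + 119 days = 2011-08-15

2011-08-15


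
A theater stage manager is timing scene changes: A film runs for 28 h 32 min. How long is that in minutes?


Hours: 28
Minutes: 32
Convert hours to minutes: 28 x 60 = 1680
Add remaining minutes: 1680 + 32 = 1712

1712


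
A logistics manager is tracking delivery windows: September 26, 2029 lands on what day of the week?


Date: 2029-09-26
January 1, 2029 is a Monday
Day of year: 269
Offset from Jan 1: 268 days
268 mod 7 = 2
Result: Wednesday

Wednesday


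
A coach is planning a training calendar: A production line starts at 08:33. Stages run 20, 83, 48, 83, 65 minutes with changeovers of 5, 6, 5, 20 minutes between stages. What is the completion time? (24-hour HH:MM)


Start: 08:33 = 513 min from midnight
  after task 1 (20 min): 08:53
  after break (5 min): 08:58
  after task 2 (83 min): 10:21
  after break (6 min): 10:27
  after task 3 (48 min): 11:15
  after break (5 min): 11:20
  after task 4 (83 min): 12:43
  after break (20 min): 13:03
  after task 5 (65 min): 14:08
Total elapsed: 335 minutes
End time: 14:08

14:08


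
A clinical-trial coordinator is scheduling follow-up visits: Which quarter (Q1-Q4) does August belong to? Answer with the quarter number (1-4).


Month: August (month 8)
Q1: January-March (months 1-3)
Q2: April-June (months 4-6)
Q3: July-September (months 7-9)
Q4: October-December (months 10-12)
Month 8 falls in Q3

3


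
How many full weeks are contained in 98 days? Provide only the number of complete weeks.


Total days: 98
Days per week: 7
Division: 98 / 7 = 14 remainder 0
Complete weeks: 14
Remaining days: 0

14


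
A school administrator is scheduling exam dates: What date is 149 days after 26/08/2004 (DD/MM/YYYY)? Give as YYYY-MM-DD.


Start: 2004-08-26
Adding 149 days
Days remaining in August: 5
After August: 144 days still to add
September 2004: 30 days, 114 remaining
October 2004: 31 days, 83 remaining
November 2004: 30 days, 53 remaining
December 2004: 31 days, 22 remaining
Result: 2005-01-22

2005-01-22


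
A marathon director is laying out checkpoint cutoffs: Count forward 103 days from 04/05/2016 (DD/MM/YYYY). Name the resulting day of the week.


Start: 2016-05-04 (Wednesday)
Step 1 - find target date: add 103 days
  2016-05-04 + 103 days = 2016-08-15
Step 2 - day of week:
  103 mod 7 = 5
  Wednesday + 5 days -> Monday
Result: Monday (2016-08-15)

Monday


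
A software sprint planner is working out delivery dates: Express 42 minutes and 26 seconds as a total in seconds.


Minutes: 42
Seconds: 26
Convert minutes to seconds: 42 x 60 = 2520
Add remaining seconds: 2520 + 26 = 2546

2546


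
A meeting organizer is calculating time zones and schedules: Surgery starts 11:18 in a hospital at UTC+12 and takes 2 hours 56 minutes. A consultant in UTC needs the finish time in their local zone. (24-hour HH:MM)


Start: 11:18 in UTC+12
Step 1 - add duration:
  minutes: 18 + 56 = 74 (carry 1h)
  hours: 11 + 2 + 1 = 14
  end in UTC+12: 14:14
Step 2 - convert UTC+12 -> UTC:
  offset difference: 0 - (12) = -12 hours
  14 + (-12) = 2 -> mod 24 = 2
Result: 02:14 in UTC

02:14


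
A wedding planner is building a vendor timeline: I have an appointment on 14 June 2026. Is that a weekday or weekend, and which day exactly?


Date: 2026-06-14
January 1, 2026 is a Thursday
Day of year: 165
Offset from Jan 1: 164 days
164 mod 7 = 3
Result: Sunday

Sunday


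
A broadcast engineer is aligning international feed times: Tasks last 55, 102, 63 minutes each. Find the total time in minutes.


Durations: 55, 102, 63
Running sum: 55
+ 102 = 157
+ 63 = 220
Total duration: 220 minutes
That is 3 hours and 40 minutes

220


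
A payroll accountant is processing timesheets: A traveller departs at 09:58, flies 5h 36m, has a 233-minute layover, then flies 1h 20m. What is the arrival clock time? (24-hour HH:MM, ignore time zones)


Depart: 09:58
Leg 1: +336 min -> 15:34
Layover: +233 min -> 19:27
Leg 2: +80 min -> 20:47
Total travel: 649 minutes = 10h 49m
Arrival: 20:47

20:47


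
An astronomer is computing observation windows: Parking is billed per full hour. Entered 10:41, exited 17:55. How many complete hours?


Start: 10:41
End: 17:55
Hour difference: 17 - 10 = 7 hours
Minute difference: 55 - 41 = 14 minutes
Total minutes: 434
Complete hours: 434 / 60 = 7 (remainder 14)

7


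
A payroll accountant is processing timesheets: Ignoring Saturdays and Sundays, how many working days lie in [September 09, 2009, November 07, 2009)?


Start: 2009-09-09 (Wednesday)
End (exclusive): 2009-11-07 (Saturday)
Total calendar days: 59
Full weeks: 59 // 7 = 8 -> 40 weekdays
Remaining 3 days starting on Wednesday:
  Wed(w), Thu(w), Fri(w) -> 3 weekdays
Total business days: 40 + 3 = 43

43


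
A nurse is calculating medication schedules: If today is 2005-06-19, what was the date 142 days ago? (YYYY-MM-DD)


Start: 2005-06-19
Subtracting 142 days
Days already passed in June: 19
After going back through June: 123 more days to subtract
May 2005: 31 days, 92 remaining
April 2005: 30 days, 62 remaining
March 2005: 31 days, 31 remaining
February 2005: 28 days, 3 remaining
Result: 2005-01-28

2005-01-28


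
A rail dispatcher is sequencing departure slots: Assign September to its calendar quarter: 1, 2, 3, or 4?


Month: September (month 9)
Q1: January-March (months 1-3)
Q2: April-June (months 4-6)
Q3: July-September (months 7-9)
Q4: October-December (months 10-12)
Month 9 falls in Q3

3


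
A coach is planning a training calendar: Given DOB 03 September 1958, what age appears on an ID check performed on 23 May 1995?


Birth: 1958-09-03
Reference: 1995-05-23
Year difference: 1995 - 1958 = 37
Has birthday (09-03) occurred by 05-23? No
Birthday not yet reached this year -> subtract 1
Age in full years: 36

36


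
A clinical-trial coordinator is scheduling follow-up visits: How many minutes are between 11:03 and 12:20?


Start time: 11:03 = 663 minutes from midnight
End time: 12:20 = 740 minutes from midnight
Difference: 740 - 663 = 77 minutes
That is 1 hours and 17 minutes

77


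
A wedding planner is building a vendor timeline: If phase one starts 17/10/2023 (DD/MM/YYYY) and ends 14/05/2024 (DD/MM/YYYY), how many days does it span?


Start date: 2023-10-17
End date: 2024-05-14
Oct 2023: +15 days
Nov 2023: +30 days
Dec 2023: +31 days
... (5 more months)
Total: 210 days

210


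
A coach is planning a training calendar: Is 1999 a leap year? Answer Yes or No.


Year: 1999
Divisible by 4? 1999 / 4 = 499.75 -> No
Not divisible by 4, so NOT a leap year

No


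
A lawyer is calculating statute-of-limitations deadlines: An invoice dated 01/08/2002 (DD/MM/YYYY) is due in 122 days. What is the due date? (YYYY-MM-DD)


Start: 2002-08-01
Adding 122 days
Days remaining in August: 30
After August: 92 days still to add
September 2002: 30 days, 62 remaining
October 2002: 31 days, 31 remaining
November 2002: 30 days, 1 remaining
December 2002 has 31 days, need 1
Result: 2002-12-01

2002-12-01


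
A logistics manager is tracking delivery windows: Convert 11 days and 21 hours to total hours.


Days: 11
Extra hours: 21
Hours per day: 24
Days to hours: 11 x 24 = 264
Total: 264 + 21 = 285

285


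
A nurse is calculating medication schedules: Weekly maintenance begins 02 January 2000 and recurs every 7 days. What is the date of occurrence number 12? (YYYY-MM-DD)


First occurrence: 2000-01-02 (occurrence 1)
Each occurrence is 7 days after the previous.
Occurrence 12 is 11 weeks after the first.
11 weeks = 77 days
2000-01-02 + 77 days = 2000-03-19

2000-03-19


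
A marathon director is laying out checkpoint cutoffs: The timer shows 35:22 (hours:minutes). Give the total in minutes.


Hours: 35
Minutes: 22
Convert hours to minutes: 35 x 60 = 2100
Add remaining minutes: 2100 + 22 = 2122

2122


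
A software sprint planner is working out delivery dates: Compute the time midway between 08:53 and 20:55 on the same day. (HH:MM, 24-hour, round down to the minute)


Start time: 08:53 = 533 minutes from midnight
End time: 20:55 = 1255 minutes from midnight
Sum: 533 + 1255 = 1788
Midpoint: 1788 / 2 = 894 minutes
Convert: 894 / 60 = 14 hours, 54 minutes
Result: 14:54

14:54


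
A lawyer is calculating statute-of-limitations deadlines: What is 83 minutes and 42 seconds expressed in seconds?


Minutes: 83
Extra seconds: 42
Seconds per minute: 60
Minutes to seconds: 83 x 60 = 4980
Total: 4980 + 42 = 5022

5022


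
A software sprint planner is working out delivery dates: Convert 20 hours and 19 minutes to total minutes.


Hours: 20
Extra minutes: 19
Minutes per hour: 60
Hours to minutes: 20 x 60 = 1200
Total: 1200 + 19 = 1219

1219


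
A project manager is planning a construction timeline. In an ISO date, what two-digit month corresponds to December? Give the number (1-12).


Calendar month order:
11. November
12. December <--
December is month number 12

12


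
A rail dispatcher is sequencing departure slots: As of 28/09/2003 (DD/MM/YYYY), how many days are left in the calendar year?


Start: September 28, 2003
End: December 31, 2003
Days left in September: 2
October: 31
November: 30
December: 31
Sum of remaining months: 92
Total: 2 + 92 = 94

94


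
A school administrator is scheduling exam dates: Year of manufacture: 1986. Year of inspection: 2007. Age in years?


Birth year: 1986
Current year: 2007
Age = current year - birth year
Age = 2007 - 1986 = 21

21


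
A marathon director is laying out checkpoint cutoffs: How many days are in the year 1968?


Year: 1968
Check leap year rules:
Divisible by 4? Yes
Divisible by 100? No
1968 is a leap year
Days: 366

366


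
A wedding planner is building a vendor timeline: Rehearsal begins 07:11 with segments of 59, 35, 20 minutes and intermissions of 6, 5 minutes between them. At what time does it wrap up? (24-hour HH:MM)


Start: 07:11 = 431 min from midnight
  after task 1 (59 min): 08:10
  after break (6 min): 08:16
  after task 2 (35 min): 08:51
  after break (5 min): 08:56
  after task 3 (20 min): 09:16
Total elapsed: 125 minutes
End time: 09:16

09:16


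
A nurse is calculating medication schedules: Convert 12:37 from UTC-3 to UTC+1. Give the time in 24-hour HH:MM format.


Local time: 12:37 at UTC-3 (offset -3h)
Target zone: UTC+1 (offset 1h)
Difference: 1 - (-3) = 4 hours
Calculation: 12 + (4) = 16
Result: 16:37

16:37


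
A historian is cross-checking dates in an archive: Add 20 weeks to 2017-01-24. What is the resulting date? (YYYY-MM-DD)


Start: 2017-01-24
Weeks to add: 20
Convert to days: 20 x 7 = 140 days
Add 140 days to 2017-01-24
Result: 2017-06-13

2017-06-13


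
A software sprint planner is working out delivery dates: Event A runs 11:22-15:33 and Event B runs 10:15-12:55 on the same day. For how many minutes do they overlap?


Interval A: [682, 933] minutes from midnight
Interval B: [615, 775] minutes from midnight
Overlap start = max(682, 615) = 682
Overlap end = min(933, 775) = 775
Overlap = 775 - 682 = 93 minutes

93


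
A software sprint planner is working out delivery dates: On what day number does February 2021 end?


Month: February
Year: 2021
2021 is not a leap year
February has 28 days
Total: 28 days

28


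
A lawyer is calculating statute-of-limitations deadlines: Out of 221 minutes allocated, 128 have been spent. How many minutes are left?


Total budget: 221 minutes
Time used: 128 minutes
Remaining: 221 - 128 = 93 minutes
Percent used: 57.9%
Percent remaining: 42.1%

93


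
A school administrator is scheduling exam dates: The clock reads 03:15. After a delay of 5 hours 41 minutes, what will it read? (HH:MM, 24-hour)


Start time: 03:15
Adding: 5 hours 41 minutes
Minutes: 15 + 41 = 56
Hours: 3 + 5 + 0 = 8
Result: 08:56

08:56


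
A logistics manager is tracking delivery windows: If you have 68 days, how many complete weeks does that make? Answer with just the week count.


Total days: 68
Days per week: 7
Division: 68 / 7 = 9 remainder 5
Complete weeks: 9
Remaining days: 5

9


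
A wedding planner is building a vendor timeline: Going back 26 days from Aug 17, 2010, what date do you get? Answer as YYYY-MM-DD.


Start: 2010-08-17
Subtracting 26 days
Days already passed in August: 17
After going back through August: 9 more days to subtract
July 2010 has 31 days, need 9
Result: 2010-07-22

2010-07-22


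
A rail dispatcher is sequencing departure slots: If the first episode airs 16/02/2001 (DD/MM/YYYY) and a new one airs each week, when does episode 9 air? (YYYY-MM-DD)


First occurrence: 2001-02-16 (occurrence 1)
Each occurrence is 7 days after the previous.
Occurrence 9 is 8 weeks after the first.
8 weeks = 56 days
2001-02-16 + 56 days = 2001-04-13

2001-04-13


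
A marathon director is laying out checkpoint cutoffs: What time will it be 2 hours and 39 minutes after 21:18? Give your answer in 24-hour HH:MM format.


Start time: 21:18
Adding: 2 hours 39 minutes
Minutes: 18 + 39 = 57
Hours: 21 + 2 + 0 = 23
Result: 23:57

23:57


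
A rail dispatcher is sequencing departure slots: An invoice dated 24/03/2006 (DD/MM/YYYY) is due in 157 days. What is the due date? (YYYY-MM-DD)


Start: 2006-03-24
Adding 157 days
Days remaining in March: 7
After March: 150 days still to add
April 2006: 30 days, 120 remaining
May 2006: 31 days, 89 remaining
June 2006: 30 days, 59 remaining
July 2006: 31 days, 28 remaining
Result: 2006-08-28

2006-08-28


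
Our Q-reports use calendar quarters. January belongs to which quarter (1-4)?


Month: January (month 1)
Q1: January-March (months 1-3)
Q2: April-June (months 4-6)
Q3: July-September (months 7-9)
Q4: October-December (months 10-12)
Month 1 falls in Q1

1


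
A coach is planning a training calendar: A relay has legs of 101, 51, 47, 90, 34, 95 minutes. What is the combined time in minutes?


Durations: 101, 51, 47, 90, 34, 95
Running sum: 101
+ 51 = 152
+ 47 = 199
+ 90 = 289
+ 34 = 323
+ 95 = 418
Total duration: 418 minutes
That is 6 hours and 58 minutes

418


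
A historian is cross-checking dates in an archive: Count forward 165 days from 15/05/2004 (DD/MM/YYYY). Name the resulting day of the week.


Start: 2004-05-15 (Saturday)
Step 1 - find target date: add 165 days
  2004-05-15 + 165 days = 2004-10-27
Step 2 - day of week:
  165 mod 7 = 4
  Saturday + 4 days -> Wednesday
Result: Wednesday (2004-10-27)

Wednesday


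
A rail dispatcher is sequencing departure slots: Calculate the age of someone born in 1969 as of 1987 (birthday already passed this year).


Birth year: 1969
Current year: 1987
Age = current year - birth year
Age = 1987 - 1969 = 18

18


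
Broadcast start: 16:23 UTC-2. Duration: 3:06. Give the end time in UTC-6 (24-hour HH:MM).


Start: 16:23 in UTC-2
Step 1 - add duration:
  minutes: 23 + 6 = 29
  hours: 16 + 3 + 0 = 19
  end in UTC-2: 19:29
Step 2 - convert UTC-2 -> UTC-6:
  offset difference: -6 - (-2) = -4 hours
  19 + (-4) = 15 -> mod 24 = 15
Result: 15:29 in UTC-6

15:29


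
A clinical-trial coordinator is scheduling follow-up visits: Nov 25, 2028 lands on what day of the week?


Date: 2028-11-25
January 1, 2028 is a Saturday
Day of year: 330
Offset from Jan 1: 329 days
329 mod 7 = 0
Result: Saturday

Saturday


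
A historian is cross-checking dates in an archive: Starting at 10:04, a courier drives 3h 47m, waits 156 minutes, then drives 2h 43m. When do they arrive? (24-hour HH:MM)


Depart: 10:04
Leg 1: +227 min -> 13:51
Layover: +156 min -> 16:27
Leg 2: +163 min -> 19:10
Total travel: 546 minutes = 9h 6m
Arrival: 19:10

19:10


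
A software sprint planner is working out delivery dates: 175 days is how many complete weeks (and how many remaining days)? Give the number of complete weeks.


Total days: 175
Days per week: 7
Division: 175 / 7 = 25 remainder 0
Complete weeks: 25
Remaining days: 0

25


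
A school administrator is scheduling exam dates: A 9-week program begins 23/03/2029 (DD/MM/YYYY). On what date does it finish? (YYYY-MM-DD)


Start: 2029-03-23
Weeks to add: 9
Convert to days: 9 x 7 = 63 days
Add 63 days to 2029-03-23
Result: 2029-05-25

2029-05-25


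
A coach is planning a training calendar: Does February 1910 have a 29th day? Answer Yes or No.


Year: 1910
Divisible by 4? 1910 / 4 = 477.5 -> No
Not divisible by 4, so NOT a leap year

No


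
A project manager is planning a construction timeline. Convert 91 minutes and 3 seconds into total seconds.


Minutes: 91
Seconds: 3
Convert minutes to seconds: 91 x 60 = 5460
Add remaining seconds: 5460 + 3 = 5463

5463


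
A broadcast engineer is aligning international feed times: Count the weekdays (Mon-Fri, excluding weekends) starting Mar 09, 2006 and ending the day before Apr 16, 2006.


Start: 2006-03-09 (Thursday)
End (exclusive): 2006-04-16 (Sunday)
Total calendar days: 38
Full weeks: 38 // 7 = 5 -> 25 weekdays
Remaining 3 days starting on Thursday:
  Thu(w), Fri(w), Sat(-) -> 2 weekdays
Total business days: 25 + 2 = 27

27


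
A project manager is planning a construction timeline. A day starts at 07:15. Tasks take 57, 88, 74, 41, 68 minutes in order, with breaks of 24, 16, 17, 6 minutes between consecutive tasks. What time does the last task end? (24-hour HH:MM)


Start: 07:15 = 435 min from midnight
  after task 1 (57 min): 08:12
  after break (24 min): 08:36
  after task 2 (88 min): 10:04
  after break (16 min): 10:20
  after task 3 (74 min): 11:34
  after break (17 min): 11:51
  after task 4 (41 min): 12:32
  after break (6 min): 12:38
  after task 5 (68 min): 13:46
Total elapsed: 391 minutes
End time: 13:46

13:46


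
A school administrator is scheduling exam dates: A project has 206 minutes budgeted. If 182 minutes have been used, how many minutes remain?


Total budget: 206 minutes
Time used: 182 minutes
Remaining: 206 - 182 = 24 minutes
Percent used: 88.3%
Percent remaining: 11.7%

24


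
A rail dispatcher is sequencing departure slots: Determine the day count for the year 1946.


Year: 1946
Check leap year rules:
Divisible by 4? No
1946 is not a leap year
Days: 365

365


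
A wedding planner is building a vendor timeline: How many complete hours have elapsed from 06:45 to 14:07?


Start: 06:45
End: 14:07
Hour difference: 14 - 6 = 8 hours
Minute difference: 7 - 45 = -38 minutes
Total minutes: 442
Complete hours: 442 / 60 = 7 (remainder 22)

7


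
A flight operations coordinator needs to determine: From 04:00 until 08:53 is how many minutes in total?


Start time: 04:00 = 240 minutes from midnight
End time: 08:53 = 533 minutes from midnight
Difference: 533 - 240 = 293 minutes
That is 4 hours and 53 minutes

293


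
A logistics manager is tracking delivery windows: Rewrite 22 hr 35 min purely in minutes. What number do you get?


Hours: 22
Extra minutes: 35
Minutes per hour: 60
Hours to minutes: 22 x 60 = 1320
Total: 1320 + 35 = 1355

1355


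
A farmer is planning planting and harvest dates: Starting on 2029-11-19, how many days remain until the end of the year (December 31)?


Start: November 19, 2029
End: December 31, 2029
Days left in November: 11
December: 31
Sum of remaining months: 31
Total: 11 + 31 = 42

42


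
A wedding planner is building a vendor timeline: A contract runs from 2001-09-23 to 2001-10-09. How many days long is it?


Start date: 2001-09-23
End date: 2001-10-09
Sep 2001: +8 days
Oct 2001: +8 days
Total: 16 days

16


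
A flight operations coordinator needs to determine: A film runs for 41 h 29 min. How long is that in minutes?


Hours: 41
Minutes: 29
Convert hours to minutes: 41 x 60 = 2460
Add remaining minutes: 2460 + 29 = 2489

2489


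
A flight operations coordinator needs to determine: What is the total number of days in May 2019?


Month: May
Year: 2019
May is a 31-day month
Total: 31 days

31


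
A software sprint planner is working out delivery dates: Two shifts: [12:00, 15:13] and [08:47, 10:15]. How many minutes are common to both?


Interval A: [720, 913] minutes from midnight
Interval B: [527, 615] minutes from midnight
Overlap start = max(720, 527) = 720
Overlap end = min(913, 615) = 615
End <= start, so the intervals do not overlap: 0 minutes

0


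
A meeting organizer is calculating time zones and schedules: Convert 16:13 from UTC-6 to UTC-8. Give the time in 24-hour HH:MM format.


Local time: 16:13 at UTC-6 (offset -6h)
Target zone: UTC-8 (offset -8h)
Difference: -8 - (-6) = -2 hours
Calculation: 16 + (-2) = 14
Result: 14:13

14:13


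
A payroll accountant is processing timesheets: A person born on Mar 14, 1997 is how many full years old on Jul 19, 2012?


Birth: 1997-03-14
Reference: 2012-07-19
Year difference: 2012 - 1997 = 15
Has birthday (03-14) occurred by 07-19? Yes
Age in full years: 15

15


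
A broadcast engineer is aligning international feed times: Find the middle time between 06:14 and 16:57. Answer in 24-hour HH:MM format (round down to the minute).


Start time: 06:14 = 374 minutes from midnight
End time: 16:57 = 1017 minutes from midnight
Sum: 374 + 1017 = 1391
Midpoint: 1391 / 2 = 695 minutes
Convert: 695 / 60 = 11 hours, 35 minutes
Result: 11:35

11:35


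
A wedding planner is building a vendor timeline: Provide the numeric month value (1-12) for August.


Calendar month order:
7. July
8. August <--
9. September
August is month number 8

8


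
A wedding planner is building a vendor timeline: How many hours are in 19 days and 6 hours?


Days: 19
Extra hours: 6
Hours per day: 24
Days to hours: 19 x 24 = 456
Total: 456 + 6 = 462

462


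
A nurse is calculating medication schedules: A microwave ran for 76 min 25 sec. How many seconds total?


Minutes: 76
Extra seconds: 25
Seconds per minute: 60
Minutes to seconds: 76 x 60 = 4560
Total: 4560 + 25 = 4585

4585


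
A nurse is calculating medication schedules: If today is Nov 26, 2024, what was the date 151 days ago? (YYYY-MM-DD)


Start: 2024-11-26
Subtracting 151 days
Days already passed in November: 26
After going back through November: 125 more days to subtract
October 2024: 31 days, 94 remaining
September 2024: 30 days, 64 remaining
August 2024: 31 days, 33 remaining
July 2024: 31 days, 2 remaining
Result: 2024-06-28

2024-06-28


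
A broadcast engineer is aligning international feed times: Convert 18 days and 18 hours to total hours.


Days: 18
Extra hours: 18
Hours per day: 24
Days to hours: 18 x 24 = 432
Total: 432 + 18 = 450

450


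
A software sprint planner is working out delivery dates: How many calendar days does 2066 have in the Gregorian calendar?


Year: 2066
Check leap year rules:
Divisible by 4? No
2066 is not a leap year
Days: 365

365


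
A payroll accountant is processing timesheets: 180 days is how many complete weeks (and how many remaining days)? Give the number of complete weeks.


Total days: 180
Days per week: 7
Division: 180 / 7 = 25 remainder 5
Complete weeks: 25
Remaining days: 5

25


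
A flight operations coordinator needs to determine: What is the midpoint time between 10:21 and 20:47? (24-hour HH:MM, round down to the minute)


Start time: 10:21 = 621 minutes from midnight
End time: 20:47 = 1247 minutes from midnight
Sum: 621 + 1247 = 1868
Midpoint: 1868 / 2 = 934 minutes
Convert: 934 / 60 = 15 hours, 34 minutes
Result: 15:34

15:34


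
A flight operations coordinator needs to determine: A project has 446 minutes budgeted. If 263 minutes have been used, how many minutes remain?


Total budget: 446 minutes
Time used: 263 minutes
Remaining: 446 - 263 = 183 minutes
Percent used: 59.0%
Percent remaining: 41.0%

183


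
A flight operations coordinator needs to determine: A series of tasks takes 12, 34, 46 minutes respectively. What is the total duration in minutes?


Durations: 12, 34, 46
Running sum: 12
+ 34 = 46
+ 46 = 92
Total duration: 92 minutes
That is 1 hours and 32 minutes

92


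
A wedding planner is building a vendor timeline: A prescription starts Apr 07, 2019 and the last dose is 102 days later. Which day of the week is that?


Start: 2019-04-07 (Sunday)
Step 1 - find target date: add 102 days
  2019-04-07 + 102 days = 2019-07-18
Step 2 - day of week:
  102 mod 7 = 4
  Sunday + 4 days -> Thursday
Result: Thursday (2019-07-18)

Thursday


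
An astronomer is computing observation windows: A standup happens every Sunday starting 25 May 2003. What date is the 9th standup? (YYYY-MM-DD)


First occurrence: 2003-05-25 (occurrence 1)
Each occurrence is 7 days after the previous.
Occurrence 9 is 8 weeks after the first.
8 weeks = 56 days
2003-05-25 + 56 days = 2003-07-20

2003-07-20


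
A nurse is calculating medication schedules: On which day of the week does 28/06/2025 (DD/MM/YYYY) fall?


Date: 2025-06-28
January 1, 2025 is a Wednesday
Day of year: 179
Offset from Jan 1: 178 days
178 mod 7 = 3
Result: Saturday

Saturday


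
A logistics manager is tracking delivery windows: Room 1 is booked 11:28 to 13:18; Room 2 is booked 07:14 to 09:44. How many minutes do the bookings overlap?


Interval A: [688, 798] minutes from midnight
Interval B: [434, 584] minutes from midnight
Overlap start = max(688, 434) = 688
Overlap end = min(798, 584) = 584
End <= start, so the intervals do not overlap: 0 minutes

0


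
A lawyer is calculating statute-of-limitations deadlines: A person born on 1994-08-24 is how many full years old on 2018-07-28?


Birth: 1994-08-24
Reference: 2018-07-28
Year difference: 2018 - 1994 = 24
Has birthday (08-24) occurred by 07-28? No
Birthday not yet reached this year -> subtract 1
Age in full years: 23

23


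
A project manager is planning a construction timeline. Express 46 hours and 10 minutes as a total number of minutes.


Hours: 46
Extra minutes: 10
Minutes per hour: 60
Hours to minutes: 46 x 60 = 2760
Total: 2760 + 10 = 2770

2770


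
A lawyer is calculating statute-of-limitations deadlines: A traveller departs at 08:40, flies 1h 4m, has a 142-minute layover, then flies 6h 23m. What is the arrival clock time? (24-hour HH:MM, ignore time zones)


Depart: 08:40
Leg 1: +64 min -> 09:44
Layover: +142 min -> 12:06
Leg 2: +383 min -> 18:29
Total travel: 589 minutes = 9h 49m
Arrival: 18:29

18:29


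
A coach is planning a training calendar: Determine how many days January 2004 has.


Month: January
Year: 2004
January is a 31-day month
Total: 31 days

31


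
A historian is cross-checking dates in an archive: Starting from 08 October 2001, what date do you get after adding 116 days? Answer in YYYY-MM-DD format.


Start: 2001-10-08
Adding 116 days
Days remaining in October: 23
After October: 93 days still to add
November 2001: 30 days, 63 remaining
December 2001: 31 days, 32 remaining
January 2002: 31 days, 1 remaining
February 2002 has 28 days, need 1
Result: 2002-02-01

2002-02-01


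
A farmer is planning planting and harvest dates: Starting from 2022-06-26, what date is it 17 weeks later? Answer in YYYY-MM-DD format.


Start: 2022-06-26
Weeks to add: 17
Convert to days: 17 x 7 = 119 days
Add 119 days to 2022-06-26
Result: 2022-10-23

2022-10-23


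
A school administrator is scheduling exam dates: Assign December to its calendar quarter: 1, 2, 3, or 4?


Month: December (month 12)
Q1: January-March (months 1-3)
Q2: April-June (months 4-6)
Q3: July-September (months 7-9)
Q4: October-December (months 10-12)
Month 12 falls in Q4

4


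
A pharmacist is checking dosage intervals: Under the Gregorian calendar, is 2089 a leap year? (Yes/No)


Year: 2089
Divisible by 4? 2089 / 4 = 522.25 -> No
Not divisible by 4, so NOT a leap year

No


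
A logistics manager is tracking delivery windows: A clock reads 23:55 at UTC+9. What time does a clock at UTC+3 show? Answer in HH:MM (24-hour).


Local time: 23:55 at UTC+9 (offset 9h)
Target zone: UTC+3 (offset 3h)
Difference: 3 - (9) = -6 hours
Calculation: 23 + (-6) = 17
Result: 17:55

17:55


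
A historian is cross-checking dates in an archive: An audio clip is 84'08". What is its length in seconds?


Minutes: 84
Seconds: 8
Convert minutes to seconds: 84 x 60 = 5040
Add remaining seconds: 5040 + 8 = 5048

5048


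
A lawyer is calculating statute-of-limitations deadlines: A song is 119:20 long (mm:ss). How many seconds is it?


Minutes: 119
Extra seconds: 20
Seconds per minute: 60
Minutes to seconds: 119 x 60 = 7140
Total: 7140 + 20 = 7160

7160


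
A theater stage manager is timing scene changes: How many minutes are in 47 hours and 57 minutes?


Hours: 47
Minutes: 57
Convert hours to minutes: 47 x 60 = 2820
Add remaining minutes: 2820 + 57 = 2877

2877


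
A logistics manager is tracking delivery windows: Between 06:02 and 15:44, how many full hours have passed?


Start: 06:02
End: 15:44
Hour difference: 15 - 6 = 9 hours
Minute difference: 44 - 2 = 42 minutes
Total minutes: 582
Complete hours: 582 / 60 = 9 (remainder 42)

9


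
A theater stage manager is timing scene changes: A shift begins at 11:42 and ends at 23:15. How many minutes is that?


Start time: 11:42 = 702 minutes from midnight
End time: 23:15 = 1395 minutes from midnight
Difference: 1395 - 702 = 693 minutes
That is 11 hours and 33 minutes

693


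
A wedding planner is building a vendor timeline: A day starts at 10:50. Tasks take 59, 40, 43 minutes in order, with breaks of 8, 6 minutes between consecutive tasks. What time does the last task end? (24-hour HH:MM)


Start: 10:50 = 650 min from midnight
  after task 1 (59 min): 11:49
  after break (8 min): 11:57
  after task 2 (40 min): 12:37
  after break (6 min): 12:43
  after task 3 (43 min): 13:26
Total elapsed: 156 minutes
End time: 13:26

13:26


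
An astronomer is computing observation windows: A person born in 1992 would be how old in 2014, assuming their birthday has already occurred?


Birth year: 1992
Current year: 2014
Age = current year - birth year
Age = 2014 - 1992 = 22

22
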